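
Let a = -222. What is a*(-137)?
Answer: 30414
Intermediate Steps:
a*(-137) = -222*(-137) = 30414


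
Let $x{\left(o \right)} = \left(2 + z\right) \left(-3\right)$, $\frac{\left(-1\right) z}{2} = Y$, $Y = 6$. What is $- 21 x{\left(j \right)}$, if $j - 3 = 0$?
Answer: $-630$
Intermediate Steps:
$j = 3$ ($j = 3 + 0 = 3$)
$z = -12$ ($z = \left(-2\right) 6 = -12$)
$x{\left(o \right)} = 30$ ($x{\left(o \right)} = \left(2 - 12\right) \left(-3\right) = \left(-10\right) \left(-3\right) = 30$)
$- 21 x{\left(j \right)} = \left(-21\right) 30 = -630$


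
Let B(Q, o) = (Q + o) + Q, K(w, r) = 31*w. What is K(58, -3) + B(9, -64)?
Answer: 1752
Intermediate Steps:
B(Q, o) = o + 2*Q
K(58, -3) + B(9, -64) = 31*58 + (-64 + 2*9) = 1798 + (-64 + 18) = 1798 - 46 = 1752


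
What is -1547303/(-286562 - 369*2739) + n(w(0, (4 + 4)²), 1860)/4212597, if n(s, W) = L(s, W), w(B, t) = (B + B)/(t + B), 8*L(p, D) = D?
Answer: 4345643724809/3643202730694 ≈ 1.1928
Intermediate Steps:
L(p, D) = D/8
w(B, t) = 2*B/(B + t) (w(B, t) = (2*B)/(B + t) = 2*B/(B + t))
n(s, W) = W/8
-1547303/(-286562 - 369*2739) + n(w(0, (4 + 4)²), 1860)/4212597 = -1547303/(-286562 - 369*2739) + ((⅛)*1860)/4212597 = -1547303/(-286562 - 1*1010691) + (465/2)*(1/4212597) = -1547303/(-286562 - 1010691) + 155/2808398 = -1547303/(-1297253) + 155/2808398 = -1547303*(-1/1297253) + 155/2808398 = 1547303/1297253 + 155/2808398 = 4345643724809/3643202730694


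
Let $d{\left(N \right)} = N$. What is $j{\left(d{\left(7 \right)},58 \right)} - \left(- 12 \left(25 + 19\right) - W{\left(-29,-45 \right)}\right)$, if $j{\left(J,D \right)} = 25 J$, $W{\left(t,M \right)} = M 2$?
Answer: $613$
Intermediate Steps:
$W{\left(t,M \right)} = 2 M$
$j{\left(d{\left(7 \right)},58 \right)} - \left(- 12 \left(25 + 19\right) - W{\left(-29,-45 \right)}\right) = 25 \cdot 7 - \left(- 12 \left(25 + 19\right) - 2 \left(-45\right)\right) = 175 - \left(\left(-12\right) 44 - -90\right) = 175 - \left(-528 + 90\right) = 175 - -438 = 175 + 438 = 613$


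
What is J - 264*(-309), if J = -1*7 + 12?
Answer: 81581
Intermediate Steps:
J = 5 (J = -7 + 12 = 5)
J - 264*(-309) = 5 - 264*(-309) = 5 + 81576 = 81581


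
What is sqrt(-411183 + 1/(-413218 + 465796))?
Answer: I*sqrt(126299248233866)/17526 ≈ 641.24*I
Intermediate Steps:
sqrt(-411183 + 1/(-413218 + 465796)) = sqrt(-411183 + 1/52578) = sqrt(-21619179773/52578) = I*sqrt(126299248233866)/17526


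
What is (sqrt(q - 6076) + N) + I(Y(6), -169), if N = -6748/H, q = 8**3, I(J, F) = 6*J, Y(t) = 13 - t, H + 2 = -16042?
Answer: 24307/573 + 2*I*sqrt(1391) ≈ 42.421 + 74.592*I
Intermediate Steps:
H = -16044 (H = -2 - 16042 = -16044)
q = 512
N = 241/573 (N = -6748/(-16044) = -6748*(-1/16044) = 241/573 ≈ 0.42059)
(sqrt(q - 6076) + N) + I(Y(6), -169) = (sqrt(512 - 6076) + 241/573) + 6*(13 - 1*6) = (sqrt(-5564) + 241/573) + 6*(13 - 6) = (2*I*sqrt(1391) + 241/573) + 6*7 = (241/573 + 2*I*sqrt(1391)) + 42 = 24307/573 + 2*I*sqrt(1391)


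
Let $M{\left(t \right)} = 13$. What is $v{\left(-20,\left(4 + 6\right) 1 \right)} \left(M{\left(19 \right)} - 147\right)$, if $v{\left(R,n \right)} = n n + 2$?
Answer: $-13668$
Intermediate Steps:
$v{\left(R,n \right)} = 2 + n^{2}$ ($v{\left(R,n \right)} = n^{2} + 2 = 2 + n^{2}$)
$v{\left(-20,\left(4 + 6\right) 1 \right)} \left(M{\left(19 \right)} - 147\right) = \left(2 + \left(\left(4 + 6\right) 1\right)^{2}\right) \left(13 - 147\right) = \left(2 + \left(10 \cdot 1\right)^{2}\right) \left(-134\right) = \left(2 + 10^{2}\right) \left(-134\right) = \left(2 + 100\right) \left(-134\right) = 102 \left(-134\right) = -13668$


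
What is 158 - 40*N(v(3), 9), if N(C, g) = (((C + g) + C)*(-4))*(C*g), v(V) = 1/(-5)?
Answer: -11594/5 ≈ -2318.8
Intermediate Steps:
v(V) = -⅕
N(C, g) = C*g*(-8*C - 4*g) (N(C, g) = ((g + 2*C)*(-4))*(C*g) = (-8*C - 4*g)*(C*g) = C*g*(-8*C - 4*g))
158 - 40*N(v(3), 9) = 158 - (-160)*(-1)*9*(9 + 2*(-⅕))/5 = 158 - (-160)*(-1)*9*(9 - ⅖)/5 = 158 - (-160)*(-1)*9*43/(5*5) = 158 - 40*1548/25 = 158 - 12384/5 = -11594/5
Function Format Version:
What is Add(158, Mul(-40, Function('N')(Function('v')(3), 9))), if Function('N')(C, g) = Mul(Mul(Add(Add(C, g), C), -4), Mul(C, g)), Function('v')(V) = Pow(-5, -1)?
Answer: Rational(-11594, 5) ≈ -2318.8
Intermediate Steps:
Function('v')(V) = Rational(-1, 5)
Function('N')(C, g) = Mul(C, g, Add(Mul(-8, C), Mul(-4, g))) (Function('N')(C, g) = Mul(Mul(Add(g, Mul(2, C)), -4), Mul(C, g)) = Mul(Add(Mul(-8, C), Mul(-4, g)), Mul(C, g)) = Mul(C, g, Add(Mul(-8, C), Mul(-4, g))))
Add(158, Mul(-40, Function('N')(Function('v')(3), 9))) = Add(158, Mul(-40, Mul(-4, Rational(-1, 5), 9, Add(9, Mul(2, Rational(-1, 5)))))) = Add(158, Mul(-40, Mul(-4, Rational(-1, 5), 9, Add(9, Rational(-2, 5))))) = Add(158, Mul(-40, Mul(-4, Rational(-1, 5), 9, Rational(43, 5)))) = Add(158, Mul(-40, Rational(1548, 25))) = Add(158, Rational(-12384, 5)) = Rational(-11594, 5)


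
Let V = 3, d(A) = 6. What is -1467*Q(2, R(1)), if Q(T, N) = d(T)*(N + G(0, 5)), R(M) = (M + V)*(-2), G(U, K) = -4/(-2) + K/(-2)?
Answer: 74817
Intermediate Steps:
G(U, K) = 2 - K/2 (G(U, K) = -4*(-1/2) + K*(-1/2) = 2 - K/2)
R(M) = -6 - 2*M (R(M) = (M + 3)*(-2) = (3 + M)*(-2) = -6 - 2*M)
Q(T, N) = -3 + 6*N (Q(T, N) = 6*(N + (2 - 1/2*5)) = 6*(N + (2 - 5/2)) = 6*(N - 1/2) = 6*(-1/2 + N) = -3 + 6*N)
-1467*Q(2, R(1)) = -1467*(-3 + 6*(-6 - 2*1)) = -1467*(-3 + 6*(-6 - 2)) = -1467*(-3 + 6*(-8)) = -1467*(-3 - 48) = -1467*(-51) = 74817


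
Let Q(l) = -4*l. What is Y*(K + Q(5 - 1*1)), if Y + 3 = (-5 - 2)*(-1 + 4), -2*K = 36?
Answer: 816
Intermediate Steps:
K = -18 (K = -1/2*36 = -18)
Y = -24 (Y = -3 + (-5 - 2)*(-1 + 4) = -3 - 7*3 = -3 - 21 = -24)
Y*(K + Q(5 - 1*1)) = -24*(-18 - 4*(5 - 1*1)) = -24*(-18 - 4*(5 - 1)) = -24*(-18 - 4*4) = -24*(-18 - 16) = -24*(-34) = 816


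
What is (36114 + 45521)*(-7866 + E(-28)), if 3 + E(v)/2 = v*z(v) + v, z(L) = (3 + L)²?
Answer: -3504427280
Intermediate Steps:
E(v) = -6 + 2*v + 2*v*(3 + v)² (E(v) = -6 + 2*(v*(3 + v)² + v) = -6 + 2*(v + v*(3 + v)²) = -6 + (2*v + 2*v*(3 + v)²) = -6 + 2*v + 2*v*(3 + v)²)
(36114 + 45521)*(-7866 + E(-28)) = (36114 + 45521)*(-7866 + (-6 + 2*(-28) + 2*(-28)*(3 - 28)²)) = 81635*(-7866 + (-6 - 56 + 2*(-28)*(-25)²)) = 81635*(-7866 + (-6 - 56 + 2*(-28)*625)) = 81635*(-7866 + (-6 - 56 - 35000)) = 81635*(-7866 - 35062) = 81635*(-42928) = -3504427280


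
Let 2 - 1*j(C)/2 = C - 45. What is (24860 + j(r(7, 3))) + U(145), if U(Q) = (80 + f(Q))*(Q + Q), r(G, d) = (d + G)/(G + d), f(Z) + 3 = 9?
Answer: 49892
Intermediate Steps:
f(Z) = 6 (f(Z) = -3 + 9 = 6)
r(G, d) = 1 (r(G, d) = (G + d)/(G + d) = 1)
j(C) = 94 - 2*C (j(C) = 4 - 2*(C - 45) = 4 - 2*(-45 + C) = 4 + (90 - 2*C) = 94 - 2*C)
U(Q) = 172*Q (U(Q) = (80 + 6)*(Q + Q) = 86*(2*Q) = 172*Q)
(24860 + j(r(7, 3))) + U(145) = (24860 + (94 - 2*1)) + 172*145 = (24860 + (94 - 2)) + 24940 = (24860 + 92) + 24940 = 24952 + 24940 = 49892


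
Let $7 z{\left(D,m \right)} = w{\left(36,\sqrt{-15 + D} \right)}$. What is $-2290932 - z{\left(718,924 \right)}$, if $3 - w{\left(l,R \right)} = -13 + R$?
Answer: $- \frac{16036540}{7} + \frac{\sqrt{703}}{7} \approx -2.2909 \cdot 10^{6}$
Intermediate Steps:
$w{\left(l,R \right)} = 16 - R$ ($w{\left(l,R \right)} = 3 - \left(-13 + R\right) = 16 - R$)
$z{\left(D,m \right)} = \frac{16}{7} - \frac{\sqrt{-15 + D}}{7}$ ($z{\left(D,m \right)} = \frac{16 - \sqrt{-15 + D}}{7} = \frac{16}{7} - \frac{\sqrt{-15 + D}}{7}$)
$-2290932 - z{\left(718,924 \right)} = -2290932 - \left(\frac{16}{7} - \frac{\sqrt{-15 + 718}}{7}\right) = -2290932 - \left(\frac{16}{7} - \frac{\sqrt{703}}{7}\right) = - \frac{16036540}{7} + \frac{\sqrt{703}}{7}$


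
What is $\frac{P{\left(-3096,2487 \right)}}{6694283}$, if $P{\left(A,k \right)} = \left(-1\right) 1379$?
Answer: $- \frac{1379}{6694283} \approx -0.000206$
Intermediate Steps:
$P{\left(A,k \right)} = -1379$
$\frac{P{\left(-3096,2487 \right)}}{6694283} = - \frac{1379}{6694283}$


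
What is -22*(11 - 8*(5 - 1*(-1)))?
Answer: 814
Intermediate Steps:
-22*(11 - 8*(5 - 1*(-1))) = -22*(11 - 8*(5 + 1)) = -22*(11 - 8*6) = -22*(11 - 48) = -22*(-37) = 814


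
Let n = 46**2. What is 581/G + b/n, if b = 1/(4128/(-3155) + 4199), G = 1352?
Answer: 4070444242623/9472012348136 ≈ 0.42973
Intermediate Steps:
n = 2116
b = 3155/13243717 (b = 1/(4128*(-1/3155) + 4199) = 1/(-4128/3155 + 4199) = 1/(13243717/3155) = 3155/13243717 ≈ 0.00023823)
581/G + b/n = 581/1352 + (3155/13243717)/2116 = 581*(1/1352) + (3155/13243717)*(1/2116) = 581/1352 + 3155/28023705172 = 4070444242623/9472012348136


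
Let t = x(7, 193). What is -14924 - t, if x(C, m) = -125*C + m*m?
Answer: -51298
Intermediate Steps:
x(C, m) = m² - 125*C (x(C, m) = -125*C + m² = m² - 125*C)
t = 36374 (t = 193² - 125*7 = 37249 - 875 = 36374)
-14924 - t = -14924 - 1*36374 = -14924 - 36374 = -51298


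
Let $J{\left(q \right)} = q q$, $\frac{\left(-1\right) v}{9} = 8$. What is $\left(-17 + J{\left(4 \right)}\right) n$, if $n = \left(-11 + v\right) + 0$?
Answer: $83$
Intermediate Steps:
$v = -72$ ($v = \left(-9\right) 8 = -72$)
$J{\left(q \right)} = q^{2}$
$n = -83$ ($n = \left(-11 - 72\right) + 0 = -83 + 0 = -83$)
$\left(-17 + J{\left(4 \right)}\right) n = \left(-17 + 4^{2}\right) \left(-83\right) = \left(-17 + 16\right) \left(-83\right) = \left(-1\right) \left(-83\right) = 83$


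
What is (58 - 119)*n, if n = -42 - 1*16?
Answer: 3538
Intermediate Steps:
n = -58 (n = -42 - 16 = -58)
(58 - 119)*n = (58 - 119)*(-58) = -61*(-58) = 3538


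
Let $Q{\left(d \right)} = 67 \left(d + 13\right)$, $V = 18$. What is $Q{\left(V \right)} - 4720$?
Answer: $-2643$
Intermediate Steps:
$Q{\left(d \right)} = 871 + 67 d$ ($Q{\left(d \right)} = 67 \left(13 + d\right) = 871 + 67 d$)
$Q{\left(V \right)} - 4720 = \left(871 + 67 \cdot 18\right) - 4720 = \left(871 + 1206\right) - 4720 = 2077 - 4720 = -2643$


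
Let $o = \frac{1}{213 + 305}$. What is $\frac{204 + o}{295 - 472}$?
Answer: $- \frac{105673}{91686} \approx -1.1526$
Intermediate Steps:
$o = \frac{1}{518} \approx 0.0019305$
$\frac{204 + o}{295 - 472} = \frac{204 + \frac{1}{518}}{295 - 472} = \frac{105673}{518 \left(-177\right)} = \frac{105673}{518} \left(- \frac{1}{177}\right) = - \frac{105673}{91686}$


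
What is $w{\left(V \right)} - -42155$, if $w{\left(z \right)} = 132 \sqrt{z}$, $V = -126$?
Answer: $42155 + 396 i \sqrt{14} \approx 42155.0 + 1481.7 i$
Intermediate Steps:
$w{\left(V \right)} - -42155 = 132 \sqrt{-126} - -42155 = 132 \cdot 3 i \sqrt{14} + 42155 = 396 i \sqrt{14} + 42155 = 42155 + 396 i \sqrt{14}$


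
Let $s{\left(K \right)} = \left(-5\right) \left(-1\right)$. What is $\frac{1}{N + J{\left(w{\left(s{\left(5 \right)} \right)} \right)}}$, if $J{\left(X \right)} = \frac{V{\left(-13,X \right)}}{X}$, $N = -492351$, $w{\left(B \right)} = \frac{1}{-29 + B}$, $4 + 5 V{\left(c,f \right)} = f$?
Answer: $- \frac{5}{2461658} \approx -2.0312 \cdot 10^{-6}$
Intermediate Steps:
$s{\left(K \right)} = 5$
$V{\left(c,f \right)} = - \frac{4}{5} + \frac{f}{5}$
$J{\left(X \right)} = \frac{- \frac{4}{5} + \frac{X}{5}}{X}$
$\frac{1}{N + J{\left(w{\left(s{\left(5 \right)} \right)} \right)}} = \frac{1}{-492351 + \frac{-4 + \frac{1}{-29 + 5}}{5 \frac{1}{-29 + 5}}} = \frac{1}{-492351 + \frac{-4 + \frac{1}{-24}}{5 \frac{1}{-24}}} = \frac{1}{-492351 + \frac{-4 - \frac{1}{24}}{5 \left(- \frac{1}{24}\right)}} = \frac{1}{-492351 + \frac{1}{5} \left(-24\right) \left(- \frac{97}{24}\right)} = \frac{1}{-492351 + \frac{97}{5}} = \frac{1}{- \frac{2461658}{5}} = - \frac{5}{2461658}$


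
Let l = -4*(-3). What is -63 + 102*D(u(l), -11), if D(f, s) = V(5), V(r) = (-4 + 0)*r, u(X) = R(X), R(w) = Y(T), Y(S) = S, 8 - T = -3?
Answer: -2103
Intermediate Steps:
T = 11 (T = 8 - 1*(-3) = 8 + 3 = 11)
l = 12
R(w) = 11
u(X) = 11
V(r) = -4*r
D(f, s) = -20 (D(f, s) = -4*5 = -20)
-63 + 102*D(u(l), -11) = -63 + 102*(-20) = -63 - 2040 = -2103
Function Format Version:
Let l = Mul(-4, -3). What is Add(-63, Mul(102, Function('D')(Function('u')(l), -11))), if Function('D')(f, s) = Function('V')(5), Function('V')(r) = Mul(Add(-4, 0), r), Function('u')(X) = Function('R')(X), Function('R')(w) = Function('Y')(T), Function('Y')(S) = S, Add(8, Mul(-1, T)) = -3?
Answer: -2103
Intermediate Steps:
T = 11 (T = Add(8, Mul(-1, -3)) = Add(8, 3) = 11)
l = 12
Function('R')(w) = 11
Function('u')(X) = 11
Function('V')(r) = Mul(-4, r)
Function('D')(f, s) = -20 (Function('D')(f, s) = Mul(-4, 5) = -20)
Add(-63, Mul(102, Function('D')(Function('u')(l), -11))) = Add(-63, Mul(102, -20)) = Add(-63, -2040) = -2103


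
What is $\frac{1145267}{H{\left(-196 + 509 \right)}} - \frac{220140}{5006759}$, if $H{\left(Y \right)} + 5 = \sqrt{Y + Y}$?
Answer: $\frac{28670246994125}{3009062159} + \frac{1145267 \sqrt{626}}{601} \approx 57206.0$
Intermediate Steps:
$H{\left(Y \right)} = -5 + \sqrt{2} \sqrt{Y}$ ($H{\left(Y \right)} = -5 + \sqrt{Y + Y} = -5 + \sqrt{2 Y} = -5 + \sqrt{2} \sqrt{Y}$)
$\frac{1145267}{H{\left(-196 + 509 \right)}} - \frac{220140}{5006759} = \frac{1145267}{-5 + \sqrt{2} \sqrt{-196 + 509}} - \frac{220140}{5006759} = \frac{1145267}{-5 + \sqrt{2} \sqrt{313}} - \frac{220140}{5006759} = \frac{1145267}{-5 + \sqrt{626}} - \frac{220140}{5006759} = - \frac{220140}{5006759} + \frac{1145267}{-5 + \sqrt{626}}$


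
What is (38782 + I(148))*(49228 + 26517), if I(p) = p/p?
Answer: 2937618335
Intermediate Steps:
I(p) = 1
(38782 + I(148))*(49228 + 26517) = (38782 + 1)*(49228 + 26517) = 38783*75745 = 2937618335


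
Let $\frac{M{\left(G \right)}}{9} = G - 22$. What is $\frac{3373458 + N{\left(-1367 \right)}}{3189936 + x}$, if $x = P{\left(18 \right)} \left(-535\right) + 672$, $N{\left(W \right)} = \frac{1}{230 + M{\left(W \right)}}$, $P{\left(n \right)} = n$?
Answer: $\frac{41395703117}{39033781038} \approx 1.0605$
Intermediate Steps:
$M{\left(G \right)} = -198 + 9 G$ ($M{\left(G \right)} = 9 \left(G - 22\right) = 9 \left(-22 + G\right) = -198 + 9 G$)
$N{\left(W \right)} = \frac{1}{32 + 9 W}$ ($N{\left(W \right)} = \frac{1}{230 + \left(-198 + 9 W\right)} = \frac{1}{32 + 9 W}$)
$x = -8958$ ($x = 18 \left(-535\right) + 672 = -9630 + 672 = -8958$)
$\frac{3373458 + N{\left(-1367 \right)}}{3189936 + x} = \frac{3373458 + \frac{1}{32 + 9 \left(-1367\right)}}{3189936 - 8958} = \frac{3373458 + \frac{1}{32 - 12303}}{3180978} = \left(3373458 + \frac{1}{-12271}\right) \frac{1}{3180978} = \left(3373458 - \frac{1}{12271}\right) \frac{1}{3180978} = \frac{41395703117}{12271} \cdot \frac{1}{3180978} = \frac{41395703117}{39033781038}$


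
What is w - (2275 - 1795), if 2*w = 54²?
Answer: 978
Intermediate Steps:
w = 1458 (w = (½)*54² = (½)*2916 = 1458)
w - (2275 - 1795) = 1458 - (2275 - 1795) = 1458 - 1*480 = 1458 - 480 = 978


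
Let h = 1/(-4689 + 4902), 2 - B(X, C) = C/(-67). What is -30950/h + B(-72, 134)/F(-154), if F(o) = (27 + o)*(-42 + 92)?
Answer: -20930711252/3175 ≈ -6.5924e+6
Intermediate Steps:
B(X, C) = 2 + C/67 (B(X, C) = 2 - C/(-67) = 2 - C*(-1)/67 = 2 - (-1)*C/67 = 2 + C/67)
F(o) = 1350 + 50*o (F(o) = (27 + o)*50 = 1350 + 50*o)
h = 1/213 ≈ 0.0046948
-30950/h + B(-72, 134)/F(-154) = -30950/1/213 + (2 + (1/67)*134)/(1350 + 50*(-154)) = -30950*213 + (2 + 2)/(1350 - 7700) = -6592350 + 4/(-6350) = -6592350 + 4*(-1/6350) = -6592350 - 2/3175 = -20930711252/3175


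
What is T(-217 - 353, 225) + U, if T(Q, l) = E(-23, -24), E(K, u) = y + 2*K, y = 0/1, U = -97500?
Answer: -97546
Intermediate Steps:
y = 0 (y = 0*1 = 0)
E(K, u) = 2*K (E(K, u) = 0 + 2*K = 2*K)
T(Q, l) = -46 (T(Q, l) = 2*(-23) = -46)
T(-217 - 353, 225) + U = -46 - 97500 = -97546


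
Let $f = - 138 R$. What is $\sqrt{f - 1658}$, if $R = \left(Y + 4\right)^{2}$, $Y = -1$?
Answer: $10 i \sqrt{29} \approx 53.852 i$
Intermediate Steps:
$R = 9$ ($R = \left(-1 + 4\right)^{2} = 3^{2} = 9$)
$f = -1242$ ($f = \left(-138\right) 9 = -1242$)
$\sqrt{f - 1658} = \sqrt{-1242 - 1658} = \sqrt{-2900} = 10 i \sqrt{29}$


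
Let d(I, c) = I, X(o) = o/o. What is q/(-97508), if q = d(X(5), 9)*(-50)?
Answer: 25/48754 ≈ 0.00051278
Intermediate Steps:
X(o) = 1
q = -50 (q = 1*(-50) = -50)
q/(-97508) = -50/(-97508) = -50*(-1/97508) = 25/48754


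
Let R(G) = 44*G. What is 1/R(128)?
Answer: 1/5632 ≈ 0.00017756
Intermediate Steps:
1/R(128) = 1/(44*128) = 1/5632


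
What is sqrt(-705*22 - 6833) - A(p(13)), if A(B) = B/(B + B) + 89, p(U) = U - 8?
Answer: -179/2 + I*sqrt(22343) ≈ -89.5 + 149.48*I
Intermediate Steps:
p(U) = -8 + U
A(B) = 179/2 (A(B) = B/((2*B)) + 89 = (1/(2*B))*B + 89 = 1/2 + 89 = 179/2)
sqrt(-705*22 - 6833) - A(p(13)) = sqrt(-705*22 - 6833) - 1*179/2 = sqrt(-15510 - 6833) - 179/2 = sqrt(-22343) - 179/2 = I*sqrt(22343) - 179/2 = -179/2 + I*sqrt(22343)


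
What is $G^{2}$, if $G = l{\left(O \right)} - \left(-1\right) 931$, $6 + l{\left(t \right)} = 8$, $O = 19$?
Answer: $870489$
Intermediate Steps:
$l{\left(t \right)} = 2$ ($l{\left(t \right)} = -6 + 8 = 2$)
$G = 933$ ($G = 2 - \left(-1\right) 931 = 2 - -931 = 2 + 931 = 933$)
$G^{2} = 933^{2} = 870489$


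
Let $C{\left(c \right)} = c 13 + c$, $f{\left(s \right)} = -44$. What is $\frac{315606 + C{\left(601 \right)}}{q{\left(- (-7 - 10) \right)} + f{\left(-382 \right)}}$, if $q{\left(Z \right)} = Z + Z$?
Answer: $-32402$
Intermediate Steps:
$C{\left(c \right)} = 14 c$ ($C{\left(c \right)} = 13 c + c = 14 c$)
$q{\left(Z \right)} = 2 Z$
$\frac{315606 + C{\left(601 \right)}}{q{\left(- (-7 - 10) \right)} + f{\left(-382 \right)}} = \frac{315606 + 14 \cdot 601}{2 \left(- (-7 - 10)\right) - 44} = \frac{315606 + 8414}{2 \left(\left(-1\right) \left(-17\right)\right) - 44} = \frac{324020}{2 \cdot 17 - 44} = \frac{324020}{34 - 44} = \frac{324020}{-10} = 324020 \left(- \frac{1}{10}\right) = -32402$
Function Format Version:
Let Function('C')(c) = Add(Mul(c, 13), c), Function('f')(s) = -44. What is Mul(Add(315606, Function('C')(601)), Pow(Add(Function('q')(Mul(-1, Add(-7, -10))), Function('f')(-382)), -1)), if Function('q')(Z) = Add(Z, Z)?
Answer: -32402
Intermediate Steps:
Function('C')(c) = Mul(14, c) (Function('C')(c) = Add(Mul(13, c), c) = Mul(14, c))
Function('q')(Z) = Mul(2, Z)
Mul(Add(315606, Function('C')(601)), Pow(Add(Function('q')(Mul(-1, Add(-7, -10))), Function('f')(-382)), -1)) = Mul(Add(315606, Mul(14, 601)), Pow(Add(Mul(2, Mul(-1, Add(-7, -10))), -44), -1)) = Mul(Add(315606, 8414), Pow(Add(Mul(2, Mul(-1, -17)), -44), -1)) = Mul(324020, Pow(Add(Mul(2, 17), -44), -1)) = Mul(324020, Pow(Add(34, -44), -1)) = Mul(324020, Pow(-10, -1)) = Mul(324020, Rational(-1, 10)) = -32402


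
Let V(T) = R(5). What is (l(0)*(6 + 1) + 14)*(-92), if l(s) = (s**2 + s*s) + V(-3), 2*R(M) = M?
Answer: -2898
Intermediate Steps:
R(M) = M/2
V(T) = 5/2 (V(T) = (1/2)*5 = 5/2)
l(s) = 5/2 + 2*s**2 (l(s) = (s**2 + s*s) + 5/2 = (s**2 + s**2) + 5/2 = 2*s**2 + 5/2 = 5/2 + 2*s**2)
(l(0)*(6 + 1) + 14)*(-92) = ((5/2 + 2*0**2)*(6 + 1) + 14)*(-92) = ((5/2 + 2*0)*7 + 14)*(-92) = ((5/2 + 0)*7 + 14)*(-92) = ((5/2)*7 + 14)*(-92) = (35/2 + 14)*(-92) = (63/2)*(-92) = -2898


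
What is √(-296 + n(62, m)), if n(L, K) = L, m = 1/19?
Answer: 3*I*√26 ≈ 15.297*I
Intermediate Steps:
m = 1/19 ≈ 0.052632
√(-296 + n(62, m)) = √(-296 + 62) = √(-234) = 3*I*√26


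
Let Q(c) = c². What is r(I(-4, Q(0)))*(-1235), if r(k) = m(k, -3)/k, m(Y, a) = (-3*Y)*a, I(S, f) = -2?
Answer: -11115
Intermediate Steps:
m(Y, a) = -3*Y*a
r(k) = 9 (r(k) = (-3*k*(-3))/k = (9*k)/k = 9)
r(I(-4, Q(0)))*(-1235) = 9*(-1235) = -11115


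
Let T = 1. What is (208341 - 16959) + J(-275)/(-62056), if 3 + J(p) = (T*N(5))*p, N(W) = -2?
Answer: 11876400845/62056 ≈ 1.9138e+5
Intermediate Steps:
J(p) = -3 - 2*p (J(p) = -3 + (1*(-2))*p = -3 - 2*p)
(208341 - 16959) + J(-275)/(-62056) = (208341 - 16959) + (-3 - 2*(-275))/(-62056) = 191382 + (-3 + 550)*(-1/62056) = 191382 + 547*(-1/62056) = 191382 - 547/62056 = 11876400845/62056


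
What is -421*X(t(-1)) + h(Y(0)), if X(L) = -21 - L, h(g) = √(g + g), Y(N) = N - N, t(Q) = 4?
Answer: 10525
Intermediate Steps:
Y(N) = 0
h(g) = √2*√g (h(g) = √(2*g) = √2*√g)
-421*X(t(-1)) + h(Y(0)) = -421*(-21 - 1*4) + √2*√0 = -421*(-21 - 4) + √2*0 = -421*(-25) + 0 = 10525 + 0 = 10525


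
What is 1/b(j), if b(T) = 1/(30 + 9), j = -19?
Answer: 39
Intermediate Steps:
b(T) = 1/39
1/b(j) = 1/(1/39) = 39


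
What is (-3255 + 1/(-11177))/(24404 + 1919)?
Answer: -3307376/26746561 ≈ -0.12366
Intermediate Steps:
(-3255 + 1/(-11177))/(24404 + 1919) = (-3255 - 1/11177)/26323 = -36381136/11177*1/26323 = -3307376/26746561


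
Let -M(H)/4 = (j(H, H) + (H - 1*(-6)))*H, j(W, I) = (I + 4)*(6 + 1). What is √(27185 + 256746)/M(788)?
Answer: -√283931/19977376 ≈ -2.6673e-5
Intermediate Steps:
j(W, I) = 28 + 7*I (j(W, I) = (4 + I)*7 = 28 + 7*I)
M(H) = -4*H*(34 + 8*H) (M(H) = -4*((28 + 7*H) + (H - 1*(-6)))*H = -4*((28 + 7*H) + (H + 6))*H = -4*((28 + 7*H) + (6 + H))*H = -4*(34 + 8*H)*H = -4*H*(34 + 8*H))
√(27185 + 256746)/M(788) = √(27185 + 256746)/((-8*788*(17 + 4*788))) = √283931/((-8*788*(17 + 3152))) = √283931/((-8*788*3169)) = √283931/(-19977376) = √283931*(-1/19977376) = -√283931/19977376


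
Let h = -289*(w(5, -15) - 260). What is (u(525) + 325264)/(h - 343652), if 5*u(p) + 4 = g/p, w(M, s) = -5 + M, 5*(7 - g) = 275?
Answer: -23717107/19579000 ≈ -1.2114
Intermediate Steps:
g = -48 (g = 7 - ⅕*275 = 7 - 55 = -48)
u(p) = -⅘ - 48/(5*p) (u(p) = -⅘ + (-48/p)/5 = -⅘ - 48/(5*p))
h = 75140 (h = -289*((-5 + 5) - 260) = -289*(0 - 260) = -289*(-260) = 75140)
(u(525) + 325264)/(h - 343652) = ((⅘)*(-12 - 1*525)/525 + 325264)/(75140 - 343652) = ((⅘)*(1/525)*(-12 - 525) + 325264)/(-268512) = ((⅘)*(1/525)*(-537) + 325264)*(-1/268512) = (-716/875 + 325264)*(-1/268512) = (284605284/875)*(-1/268512) = -23717107/19579000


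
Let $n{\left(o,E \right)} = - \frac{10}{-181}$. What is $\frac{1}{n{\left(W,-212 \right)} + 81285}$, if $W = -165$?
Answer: $\frac{181}{14712595} \approx 1.2302 \cdot 10^{-5}$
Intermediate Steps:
$n{\left(o,E \right)} = \frac{10}{181}$ ($n{\left(o,E \right)} = \left(-10\right) \left(- \frac{1}{181}\right) = \frac{10}{181}$)
$\frac{1}{n{\left(W,-212 \right)} + 81285} = \frac{1}{\frac{10}{181} + 81285} = \frac{1}{\frac{14712595}{181}} = \frac{181}{14712595}$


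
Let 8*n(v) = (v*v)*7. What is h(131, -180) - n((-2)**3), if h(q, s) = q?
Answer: 75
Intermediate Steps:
n(v) = 7*v**2/8 (n(v) = ((v*v)*7)/8 = (v**2*7)/8 = (7*v**2)/8 = 7*v**2/8)
h(131, -180) - n((-2)**3) = 131 - 7*((-2)**3)**2/8 = 131 - 7*(-8)**2/8 = 131 - 7*64/8 = 131 - 1*56 = 131 - 56 = 75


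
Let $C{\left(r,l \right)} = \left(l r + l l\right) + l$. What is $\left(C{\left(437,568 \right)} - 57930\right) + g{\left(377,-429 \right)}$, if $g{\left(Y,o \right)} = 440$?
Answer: $513918$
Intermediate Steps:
$C{\left(r,l \right)} = l + l^{2} + l r$ ($C{\left(r,l \right)} = \left(l r + l^{2}\right) + l = \left(l^{2} + l r\right) + l = l + l^{2} + l r$)
$\left(C{\left(437,568 \right)} - 57930\right) + g{\left(377,-429 \right)} = \left(568 \left(1 + 568 + 437\right) - 57930\right) + 440 = \left(568 \cdot 1006 - 57930\right) + 440 = \left(571408 - 57930\right) + 440 = 513478 + 440 = 513918$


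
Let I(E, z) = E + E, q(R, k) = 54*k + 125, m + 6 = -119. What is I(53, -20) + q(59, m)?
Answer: -6519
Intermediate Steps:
m = -125 (m = -6 - 119 = -125)
q(R, k) = 125 + 54*k
I(E, z) = 2*E
I(53, -20) + q(59, m) = 2*53 + (125 + 54*(-125)) = 106 + (125 - 6750) = 106 - 6625 = -6519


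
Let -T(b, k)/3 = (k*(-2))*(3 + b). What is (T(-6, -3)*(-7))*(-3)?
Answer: 1134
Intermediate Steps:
T(b, k) = 6*k*(3 + b) (T(b, k) = -3*k*(-2)*(3 + b) = -3*(-2*k)*(3 + b) = -(-6)*k*(3 + b) = 6*k*(3 + b))
(T(-6, -3)*(-7))*(-3) = ((6*(-3)*(3 - 6))*(-7))*(-3) = ((6*(-3)*(-3))*(-7))*(-3) = (54*(-7))*(-3) = -378*(-3) = 1134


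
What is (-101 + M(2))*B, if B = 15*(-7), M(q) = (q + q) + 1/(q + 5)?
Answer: 10170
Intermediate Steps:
M(q) = 1/(5 + q) + 2*q (M(q) = 2*q + 1/(5 + q) = 1/(5 + q) + 2*q)
B = -105
(-101 + M(2))*B = (-101 + (1 + 2*2**2 + 10*2)/(5 + 2))*(-105) = (-101 + (1 + 2*4 + 20)/7)*(-105) = (-101 + (1 + 8 + 20)/7)*(-105) = (-101 + (1/7)*29)*(-105) = (-101 + 29/7)*(-105) = -678/7*(-105) = 10170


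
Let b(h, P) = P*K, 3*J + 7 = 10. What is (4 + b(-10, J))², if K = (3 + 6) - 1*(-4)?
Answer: 289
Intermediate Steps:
J = 1 (J = -7/3 + (⅓)*10 = -7/3 + 10/3 = 1)
K = 13 (K = 9 + 4 = 13)
b(h, P) = 13*P (b(h, P) = P*13 = 13*P)
(4 + b(-10, J))² = (4 + 13*1)² = (4 + 13)² = 17² = 289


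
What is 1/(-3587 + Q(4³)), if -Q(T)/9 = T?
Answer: -1/4163 ≈ -0.00024021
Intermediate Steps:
Q(T) = -9*T
1/(-3587 + Q(4³)) = 1/(-3587 - 9*4³) = 1/(-3587 - 9*64) = 1/(-3587 - 576) = 1/(-4163) = -1/4163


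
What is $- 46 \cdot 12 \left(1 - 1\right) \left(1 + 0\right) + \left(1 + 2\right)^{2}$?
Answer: $9$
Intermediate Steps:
$- 46 \cdot 12 \left(1 - 1\right) \left(1 + 0\right) + \left(1 + 2\right)^{2} = - 46 \cdot 12 \cdot 0 \cdot 1 + 3^{2} = - 46 \cdot 12 \cdot 0 + 9 = \left(-46\right) 0 + 9 = 0 + 9 = 9$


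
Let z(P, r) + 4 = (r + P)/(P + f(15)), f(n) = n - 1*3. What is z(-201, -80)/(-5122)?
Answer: 475/968058 ≈ 0.00049067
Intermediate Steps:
f(n) = -3 + n (f(n) = n - 3 = -3 + n)
z(P, r) = -4 + (P + r)/(12 + P) (z(P, r) = -4 + (r + P)/(P + (-3 + 15)) = -4 + (P + r)/(P + 12) = -4 + (P + r)/(12 + P))
z(-201, -80)/(-5122) = ((-48 - 80 - 3*(-201))/(12 - 201))/(-5122) = ((-48 - 80 + 603)/(-189))*(-1/5122) = -1/189*475*(-1/5122) = -475/189*(-1/5122) = 475/968058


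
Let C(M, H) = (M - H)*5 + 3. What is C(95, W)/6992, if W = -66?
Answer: 101/874 ≈ 0.11556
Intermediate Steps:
C(M, H) = 3 - 5*H + 5*M (C(M, H) = (-5*H + 5*M) + 3 = 3 - 5*H + 5*M)
C(95, W)/6992 = (3 - 5*(-66) + 5*95)/6992 = (3 + 330 + 475)*(1/6992) = 808*(1/6992) = 101/874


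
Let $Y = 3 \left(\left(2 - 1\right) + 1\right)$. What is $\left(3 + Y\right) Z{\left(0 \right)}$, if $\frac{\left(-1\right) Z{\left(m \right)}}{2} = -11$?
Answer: $198$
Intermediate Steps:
$Z{\left(m \right)} = 22$ ($Z{\left(m \right)} = \left(-2\right) \left(-11\right) = 22$)
$Y = 6$ ($Y = 3 \left(1 + 1\right) = 3 \cdot 2 = 6$)
$\left(3 + Y\right) Z{\left(0 \right)} = \left(3 + 6\right) 22 = 9 \cdot 22 = 198$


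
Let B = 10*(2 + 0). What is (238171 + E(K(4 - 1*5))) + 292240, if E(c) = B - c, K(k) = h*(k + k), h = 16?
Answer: 530463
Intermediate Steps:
K(k) = 32*k (K(k) = 16*(k + k) = 16*(2*k) = 32*k)
B = 20 (B = 10*2 = 20)
E(c) = 20 - c
(238171 + E(K(4 - 1*5))) + 292240 = (238171 + (20 - 32*(4 - 1*5))) + 292240 = (238171 + (20 - 32*(4 - 5))) + 292240 = (238171 + (20 - 32*(-1))) + 292240 = (238171 + (20 - 1*(-32))) + 292240 = (238171 + (20 + 32)) + 292240 = (238171 + 52) + 292240 = 238223 + 292240 = 530463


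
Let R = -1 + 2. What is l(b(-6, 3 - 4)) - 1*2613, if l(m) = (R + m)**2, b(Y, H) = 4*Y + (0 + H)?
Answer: -2037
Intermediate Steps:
R = 1
b(Y, H) = H + 4*Y (b(Y, H) = 4*Y + H = H + 4*Y)
l(m) = (1 + m)**2
l(b(-6, 3 - 4)) - 1*2613 = (1 + ((3 - 4) + 4*(-6)))**2 - 1*2613 = (1 + (-1 - 24))**2 - 2613 = (1 - 25)**2 - 2613 = (-24)**2 - 2613 = 576 - 2613 = -2037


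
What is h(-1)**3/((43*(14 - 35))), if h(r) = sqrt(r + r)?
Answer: 2*I*sqrt(2)/903 ≈ 0.0031323*I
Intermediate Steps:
h(r) = sqrt(2)*sqrt(r) (h(r) = sqrt(2*r) = sqrt(2)*sqrt(r))
h(-1)**3/((43*(14 - 35))) = (sqrt(2)*sqrt(-1))**3/((43*(14 - 35))) = (sqrt(2)*I)**3/((43*(-21))) = (I*sqrt(2))**3/(-903) = -2*I*sqrt(2)*(-1/903) = 2*I*sqrt(2)/903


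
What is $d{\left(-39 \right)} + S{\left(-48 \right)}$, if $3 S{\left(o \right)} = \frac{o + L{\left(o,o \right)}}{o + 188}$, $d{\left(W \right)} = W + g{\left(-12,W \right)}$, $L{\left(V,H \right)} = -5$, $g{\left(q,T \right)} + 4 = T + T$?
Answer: $- \frac{50873}{420} \approx -121.13$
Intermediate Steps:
$g{\left(q,T \right)} = -4 + 2 T$ ($g{\left(q,T \right)} = -4 + \left(T + T\right) = -4 + 2 T$)
$d{\left(W \right)} = -4 + 3 W$ ($d{\left(W \right)} = W + \left(-4 + 2 W\right) = -4 + 3 W$)
$S{\left(o \right)} = \frac{-5 + o}{3 \left(188 + o\right)}$ ($S{\left(o \right)} = \frac{\left(o - 5\right) \frac{1}{o + 188}}{3} = \frac{\left(-5 + o\right) \frac{1}{188 + o}}{3} = \frac{\frac{1}{188 + o} \left(-5 + o\right)}{3} = \frac{-5 + o}{3 \left(188 + o\right)}$)
$d{\left(-39 \right)} + S{\left(-48 \right)} = \left(-4 + 3 \left(-39\right)\right) + \frac{-5 - 48}{3 \left(188 - 48\right)} = \left(-4 - 117\right) + \frac{1}{3} \cdot \frac{1}{140} \left(-53\right) = -121 + \frac{1}{3} \cdot \frac{1}{140} \left(-53\right) = -121 - \frac{53}{420} = - \frac{50873}{420}$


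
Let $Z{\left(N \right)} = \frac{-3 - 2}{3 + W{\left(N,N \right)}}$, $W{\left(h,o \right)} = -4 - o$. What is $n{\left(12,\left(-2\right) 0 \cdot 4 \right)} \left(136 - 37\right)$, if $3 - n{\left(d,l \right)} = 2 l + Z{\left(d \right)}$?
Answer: $\frac{3366}{13} \approx 258.92$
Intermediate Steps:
$Z{\left(N \right)} = - \frac{5}{-1 - N}$ ($Z{\left(N \right)} = \frac{-3 - 2}{3 - \left(4 + N\right)} = - \frac{5}{-1 - N}$)
$n{\left(d,l \right)} = 3 - \frac{5}{1 + d} - 2 l$ ($n{\left(d,l \right)} = 3 - \left(2 l + \frac{5}{1 + d}\right) = 3 - \frac{5}{1 + d} - 2 l$)
$n{\left(12,\left(-2\right) 0 \cdot 4 \right)} \left(136 - 37\right) = \frac{-5 + \left(1 + 12\right) \left(3 - 2 \left(-2\right) 0 \cdot 4\right)}{1 + 12} \left(136 - 37\right) = \frac{-5 + 13 \left(3 - 2 \cdot 0 \cdot 4\right)}{13} \cdot 99 = \frac{-5 + 13 \left(3 - 0\right)}{13} \cdot 99 = \frac{-5 + 13 \left(3 + 0\right)}{13} \cdot 99 = \frac{-5 + 13 \cdot 3}{13} \cdot 99 = \frac{-5 + 39}{13} \cdot 99 = \frac{1}{13} \cdot 34 \cdot 99 = \frac{34}{13} \cdot 99 = \frac{3366}{13}$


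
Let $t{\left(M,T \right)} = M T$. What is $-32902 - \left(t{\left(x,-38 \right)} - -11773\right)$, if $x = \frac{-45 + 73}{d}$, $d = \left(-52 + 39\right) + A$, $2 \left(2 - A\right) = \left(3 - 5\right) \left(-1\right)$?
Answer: $- \frac{134291}{3} \approx -44764.0$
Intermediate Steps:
$A = 1$ ($A = 2 - \frac{\left(3 - 5\right) \left(-1\right)}{2} = 2 - \frac{\left(-2\right) \left(-1\right)}{2} = 2 - 1 = 1$)
$d = -12$ ($d = \left(-52 + 39\right) + 1 = -13 + 1 = -12$)
$x = - \frac{7}{3}$ ($x = \frac{-45 + 73}{-12} = 28 \left(- \frac{1}{12}\right) = - \frac{7}{3} \approx -2.3333$)
$-32902 - \left(t{\left(x,-38 \right)} - -11773\right) = -32902 - \left(\left(- \frac{7}{3}\right) \left(-38\right) - -11773\right) = -32902 - \left(\frac{266}{3} + 11773\right) = -32902 - \frac{35585}{3} = - \frac{134291}{3}$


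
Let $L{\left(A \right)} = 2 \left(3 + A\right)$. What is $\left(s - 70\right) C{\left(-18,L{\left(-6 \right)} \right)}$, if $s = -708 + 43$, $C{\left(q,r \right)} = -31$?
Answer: $22785$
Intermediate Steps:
$L{\left(A \right)} = 6 + 2 A$
$s = -665$
$\left(s - 70\right) C{\left(-18,L{\left(-6 \right)} \right)} = \left(-665 - 70\right) \left(-31\right) = \left(-735\right) \left(-31\right) = 22785$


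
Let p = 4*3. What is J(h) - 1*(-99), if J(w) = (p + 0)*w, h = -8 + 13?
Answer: 159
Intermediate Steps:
p = 12
h = 5
J(w) = 12*w (J(w) = (12 + 0)*w = 12*w)
J(h) - 1*(-99) = 12*5 - 1*(-99) = 60 + 99 = 159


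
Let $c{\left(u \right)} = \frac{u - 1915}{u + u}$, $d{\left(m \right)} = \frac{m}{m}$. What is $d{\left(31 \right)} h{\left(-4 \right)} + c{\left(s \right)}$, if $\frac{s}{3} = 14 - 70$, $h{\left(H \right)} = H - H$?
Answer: $\frac{2083}{336} \approx 6.1994$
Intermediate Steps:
$h{\left(H \right)} = 0$
$s = -168$ ($s = 3 \left(14 - 70\right) = 3 \left(-56\right) = -168$)
$d{\left(m \right)} = 1$
$c{\left(u \right)} = \frac{-1915 + u}{2 u}$
$d{\left(31 \right)} h{\left(-4 \right)} + c{\left(s \right)} = 1 \cdot 0 + \frac{-1915 - 168}{2 \left(-168\right)} = 0 + \frac{1}{2} \left(- \frac{1}{168}\right) \left(-2083\right) = 0 + \frac{2083}{336} = \frac{2083}{336}$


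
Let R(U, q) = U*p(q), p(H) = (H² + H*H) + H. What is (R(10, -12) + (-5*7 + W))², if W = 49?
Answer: 7695076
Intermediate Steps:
p(H) = H + 2*H² (p(H) = (H² + H²) + H = 2*H² + H = H + 2*H²)
R(U, q) = U*q*(1 + 2*q) (R(U, q) = U*(q*(1 + 2*q)) = U*q*(1 + 2*q))
(R(10, -12) + (-5*7 + W))² = (10*(-12)*(1 + 2*(-12)) + (-5*7 + 49))² = (10*(-12)*(1 - 24) + (-35 + 49))² = (10*(-12)*(-23) + 14)² = (2760 + 14)² = 2774² = 7695076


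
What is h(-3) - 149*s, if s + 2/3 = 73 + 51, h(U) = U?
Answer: -55139/3 ≈ -18380.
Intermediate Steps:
s = 370/3 (s = -⅔ + (73 + 51) = -⅔ + 124 = 370/3 ≈ 123.33)
h(-3) - 149*s = -3 - 149*370/3 = -3 - 55130/3 = -55139/3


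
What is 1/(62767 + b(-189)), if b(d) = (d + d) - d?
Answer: 1/62578 ≈ 1.5980e-5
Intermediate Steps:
b(d) = d (b(d) = 2*d - d = d)
1/(62767 + b(-189)) = 1/(62767 - 189) = 1/62578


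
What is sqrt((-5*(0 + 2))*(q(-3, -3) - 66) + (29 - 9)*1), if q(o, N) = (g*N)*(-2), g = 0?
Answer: 2*sqrt(170) ≈ 26.077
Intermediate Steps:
q(o, N) = 0 (q(o, N) = (0*N)*(-2) = 0*(-2) = 0)
sqrt((-5*(0 + 2))*(q(-3, -3) - 66) + (29 - 9)*1) = sqrt((-5*(0 + 2))*(0 - 66) + (29 - 9)*1) = sqrt(-5*2*(-66) + 20*1) = sqrt(-10*(-66) + 20) = sqrt(660 + 20) = sqrt(680) = 2*sqrt(170)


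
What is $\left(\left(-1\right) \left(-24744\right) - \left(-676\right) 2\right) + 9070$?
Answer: $35166$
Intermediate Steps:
$\left(\left(-1\right) \left(-24744\right) - \left(-676\right) 2\right) + 9070 = \left(24744 - -1352\right) + 9070 = \left(24744 + 1352\right) + 9070 = 26096 + 9070 = 35166$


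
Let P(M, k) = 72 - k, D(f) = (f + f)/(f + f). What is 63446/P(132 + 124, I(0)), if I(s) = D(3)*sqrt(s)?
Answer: 31723/36 ≈ 881.19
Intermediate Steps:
D(f) = 1 (D(f) = (2*f)/((2*f)) = (2*f)*(1/(2*f)) = 1)
I(s) = sqrt(s) (I(s) = 1*sqrt(s) = sqrt(s))
63446/P(132 + 124, I(0)) = 63446/(72 - sqrt(0)) = 63446/(72 - 1*0) = 63446/(72 + 0) = 63446/72 = 63446*(1/72) = 31723/36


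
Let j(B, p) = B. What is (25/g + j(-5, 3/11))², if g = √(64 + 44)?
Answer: 3325/108 - 125*√3/9 ≈ 6.7308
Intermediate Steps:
g = 6*√3 (g = √108 = 6*√3 ≈ 10.392)
(25/g + j(-5, 3/11))² = (25/((6*√3)) - 5)² = (25*(√3/18) - 5)² = (25*√3/18 - 5)² = (-5 + 25*√3/18)²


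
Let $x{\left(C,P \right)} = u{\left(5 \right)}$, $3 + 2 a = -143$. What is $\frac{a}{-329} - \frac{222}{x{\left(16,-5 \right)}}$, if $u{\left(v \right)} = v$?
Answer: $- \frac{72673}{1645} \approx -44.178$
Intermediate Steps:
$a = -73$ ($a = - \frac{3}{2} + \frac{1}{2} \left(-143\right) = - \frac{3}{2} - \frac{143}{2} = -73$)
$x{\left(C,P \right)} = 5$
$\frac{a}{-329} - \frac{222}{x{\left(16,-5 \right)}} = - \frac{73}{-329} - \frac{222}{5} = \left(-73\right) \left(- \frac{1}{329}\right) - \frac{222}{5} = \frac{73}{329} - \frac{222}{5} = - \frac{72673}{1645}$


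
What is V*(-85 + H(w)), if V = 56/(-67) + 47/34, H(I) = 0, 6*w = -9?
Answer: -6225/134 ≈ -46.455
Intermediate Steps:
w = -3/2 (w = (1/6)*(-9) = -3/2 ≈ -1.5000)
V = 1245/2278 (V = 56*(-1/67) + 47*(1/34) = -56/67 + 47/34 = 1245/2278 ≈ 0.54653)
V*(-85 + H(w)) = 1245*(-85 + 0)/2278 = (1245/2278)*(-85) = -6225/134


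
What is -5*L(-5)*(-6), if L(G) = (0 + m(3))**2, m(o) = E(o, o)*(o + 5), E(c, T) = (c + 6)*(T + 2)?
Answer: 3888000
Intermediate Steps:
E(c, T) = (2 + T)*(6 + c) (E(c, T) = (6 + c)*(2 + T) = (2 + T)*(6 + c))
m(o) = (5 + o)*(12 + o**2 + 8*o) (m(o) = (12 + 2*o + 6*o + o*o)*(o + 5) = (12 + 2*o + 6*o + o**2)*(5 + o) = (12 + o**2 + 8*o)*(5 + o) = (5 + o)*(12 + o**2 + 8*o))
L(G) = 129600 (L(G) = (0 + (5 + 3)*(12 + 3**2 + 8*3))**2 = (0 + 8*(12 + 9 + 24))**2 = (0 + 8*45)**2 = (0 + 360)**2 = 360**2 = 129600)
-5*L(-5)*(-6) = -5*129600*(-6) = -648000*(-6) = 3888000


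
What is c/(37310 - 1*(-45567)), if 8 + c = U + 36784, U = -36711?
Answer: 65/82877 ≈ 0.00078429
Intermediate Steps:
c = 65 (c = -8 + (-36711 + 36784) = -8 + 73 = 65)
c/(37310 - 1*(-45567)) = 65/(37310 - 1*(-45567)) = 65/(37310 + 45567) = 65/82877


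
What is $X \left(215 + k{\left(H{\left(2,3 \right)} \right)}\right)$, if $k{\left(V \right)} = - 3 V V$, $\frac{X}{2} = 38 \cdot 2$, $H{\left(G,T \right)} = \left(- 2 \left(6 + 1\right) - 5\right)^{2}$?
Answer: $-59393696$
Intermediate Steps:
$H{\left(G,T \right)} = 361$ ($H{\left(G,T \right)} = \left(\left(-2\right) 7 - 5\right)^{2} = \left(-14 - 5\right)^{2} = \left(-19\right)^{2} = 361$)
$X = 152$ ($X = 2 \cdot 38 \cdot 2 = 2 \cdot 76 = 152$)
$k{\left(V \right)} = - 3 V^{2}$
$X \left(215 + k{\left(H{\left(2,3 \right)} \right)}\right) = 152 \left(215 - 3 \cdot 361^{2}\right) = 152 \left(215 - 390963\right) = 152 \left(-390748\right) = -59393696$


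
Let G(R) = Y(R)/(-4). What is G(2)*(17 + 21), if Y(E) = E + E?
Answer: -38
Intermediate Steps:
Y(E) = 2*E
G(R) = -R/2 (G(R) = (2*R)/(-4) = (2*R)*(-1/4) = -R/2)
G(2)*(17 + 21) = (-1/2*2)*(17 + 21) = -1*38 = -38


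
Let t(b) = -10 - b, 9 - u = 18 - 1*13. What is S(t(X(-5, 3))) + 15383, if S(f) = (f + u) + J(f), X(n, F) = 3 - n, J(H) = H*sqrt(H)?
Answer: 15369 - 54*I*sqrt(2) ≈ 15369.0 - 76.368*I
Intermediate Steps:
J(H) = H**(3/2)
u = 4 (u = 9 - (18 - 1*13) = 9 - (18 - 13) = 9 - 1*5 = 9 - 5 = 4)
S(f) = 4 + f + f**(3/2) (S(f) = (f + 4) + f**(3/2) = (4 + f) + f**(3/2) = 4 + f + f**(3/2))
S(t(X(-5, 3))) + 15383 = (4 + (-10 - (3 - 1*(-5))) + (-10 - (3 - 1*(-5)))**(3/2)) + 15383 = (4 + (-10 - (3 + 5)) + (-10 - (3 + 5))**(3/2)) + 15383 = (4 + (-10 - 1*8) + (-10 - 1*8)**(3/2)) + 15383 = (4 + (-10 - 8) + (-10 - 8)**(3/2)) + 15383 = (4 - 18 + (-18)**(3/2)) + 15383 = (4 - 18 - 54*I*sqrt(2)) + 15383 = (-14 - 54*I*sqrt(2)) + 15383 = 15369 - 54*I*sqrt(2)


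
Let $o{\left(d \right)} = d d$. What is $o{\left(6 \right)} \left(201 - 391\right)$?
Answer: $-6840$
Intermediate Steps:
$o{\left(d \right)} = d^{2}$
$o{\left(6 \right)} \left(201 - 391\right) = 6^{2} \left(201 - 391\right) = 36 \left(-190\right) = -6840$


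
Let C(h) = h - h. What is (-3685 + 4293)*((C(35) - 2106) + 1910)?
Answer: -119168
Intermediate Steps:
C(h) = 0
(-3685 + 4293)*((C(35) - 2106) + 1910) = (-3685 + 4293)*((0 - 2106) + 1910) = 608*(-2106 + 1910) = 608*(-196) = -119168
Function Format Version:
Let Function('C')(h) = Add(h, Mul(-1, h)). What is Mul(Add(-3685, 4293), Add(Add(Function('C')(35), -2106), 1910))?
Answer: -119168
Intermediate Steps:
Function('C')(h) = 0
Mul(Add(-3685, 4293), Add(Add(Function('C')(35), -2106), 1910)) = Mul(Add(-3685, 4293), Add(Add(0, -2106), 1910)) = Mul(608, Add(-2106, 1910)) = Mul(608, -196) = -119168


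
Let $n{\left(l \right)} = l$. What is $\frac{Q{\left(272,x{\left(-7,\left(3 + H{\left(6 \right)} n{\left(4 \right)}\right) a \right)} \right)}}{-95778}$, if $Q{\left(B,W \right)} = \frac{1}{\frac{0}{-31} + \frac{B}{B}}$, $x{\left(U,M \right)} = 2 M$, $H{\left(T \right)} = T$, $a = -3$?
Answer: $- \frac{1}{95778} \approx -1.0441 \cdot 10^{-5}$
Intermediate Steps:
$Q{\left(B,W \right)} = 1$ ($Q{\left(B,W \right)} = \frac{1}{0 \left(- \frac{1}{31}\right) + 1} = \frac{1}{0 + 1} = 1^{-1} = 1$)
$\frac{Q{\left(272,x{\left(-7,\left(3 + H{\left(6 \right)} n{\left(4 \right)}\right) a \right)} \right)}}{-95778} = 1 \frac{1}{-95778} = 1 \left(- \frac{1}{95778}\right) = - \frac{1}{95778}$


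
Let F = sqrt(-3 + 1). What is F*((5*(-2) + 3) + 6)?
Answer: -I*sqrt(2) ≈ -1.4142*I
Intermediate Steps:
F = I*sqrt(2) (F = sqrt(-2) = I*sqrt(2) ≈ 1.4142*I)
F*((5*(-2) + 3) + 6) = (I*sqrt(2))*((5*(-2) + 3) + 6) = (I*sqrt(2))*((-10 + 3) + 6) = (I*sqrt(2))*(-7 + 6) = (I*sqrt(2))*(-1) = -I*sqrt(2)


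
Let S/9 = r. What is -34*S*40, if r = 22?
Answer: -269280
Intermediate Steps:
S = 198 (S = 9*22 = 198)
-34*S*40 = -34*198*40 = -6732*40 = -269280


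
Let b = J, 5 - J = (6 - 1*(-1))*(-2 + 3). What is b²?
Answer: 4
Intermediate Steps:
J = -2 (J = 5 - (6 - 1*(-1))*(-2 + 3) = 5 - (6 + 1) = 5 - 7 = -2)
b = -2
b² = (-2)² = 4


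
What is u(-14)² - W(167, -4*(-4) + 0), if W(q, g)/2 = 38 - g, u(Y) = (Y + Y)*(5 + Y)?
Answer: 63460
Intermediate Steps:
u(Y) = 2*Y*(5 + Y) (u(Y) = (2*Y)*(5 + Y) = 2*Y*(5 + Y))
W(q, g) = 76 - 2*g (W(q, g) = 2*(38 - g) = 76 - 2*g)
u(-14)² - W(167, -4*(-4) + 0) = (2*(-14)*(5 - 14))² - (76 - 2*(-4*(-4) + 0)) = (2*(-14)*(-9))² - (76 - 2*(16 + 0)) = 252² - (76 - 2*16) = 63504 - (76 - 32) = 63504 - 1*44 = 63504 - 44 = 63460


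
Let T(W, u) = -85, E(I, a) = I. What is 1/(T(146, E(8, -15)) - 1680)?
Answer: -1/1765 ≈ -0.00056657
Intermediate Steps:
1/(T(146, E(8, -15)) - 1680) = 1/(-85 - 1680) = 1/(-1765) = -1/1765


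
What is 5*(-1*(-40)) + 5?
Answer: 205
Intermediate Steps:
5*(-1*(-40)) + 5 = 5*40 + 5 = 200 + 5 = 205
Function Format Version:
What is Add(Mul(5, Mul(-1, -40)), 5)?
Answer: 205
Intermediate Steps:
Add(Mul(5, Mul(-1, -40)), 5) = Add(Mul(5, 40), 5) = Add(200, 5) = 205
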